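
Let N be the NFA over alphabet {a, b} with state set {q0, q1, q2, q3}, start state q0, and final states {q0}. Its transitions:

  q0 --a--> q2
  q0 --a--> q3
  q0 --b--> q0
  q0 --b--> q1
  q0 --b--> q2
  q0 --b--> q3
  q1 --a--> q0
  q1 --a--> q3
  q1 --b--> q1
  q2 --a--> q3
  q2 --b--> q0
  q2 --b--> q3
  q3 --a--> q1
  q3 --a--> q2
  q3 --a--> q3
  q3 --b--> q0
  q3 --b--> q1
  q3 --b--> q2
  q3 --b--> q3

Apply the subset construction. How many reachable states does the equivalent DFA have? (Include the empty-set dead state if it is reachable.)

Start state of the DFA: {q0}.
{q0} --a--> {q2, q3}  [new]
{q0} --b--> {q0, q1, q2, q3}  [new]
{q2, q3} --a--> {q1, q2, q3}  [new]
{q2, q3} --b--> {q0, q1, q2, q3}  [seen]
{q0, q1, q2, q3} --a--> {q0, q1, q2, q3}  [seen]
{q0, q1, q2, q3} --b--> {q0, q1, q2, q3}  [seen]
{q1, q2, q3} --a--> {q0, q1, q2, q3}  [seen]
{q1, q2, q3} --b--> {q0, q1, q2, q3}  [seen]
Reachable DFA states: {q0}, {q2, q3}, {q0, q1, q2, q3}, {q1, q2, q3}.

4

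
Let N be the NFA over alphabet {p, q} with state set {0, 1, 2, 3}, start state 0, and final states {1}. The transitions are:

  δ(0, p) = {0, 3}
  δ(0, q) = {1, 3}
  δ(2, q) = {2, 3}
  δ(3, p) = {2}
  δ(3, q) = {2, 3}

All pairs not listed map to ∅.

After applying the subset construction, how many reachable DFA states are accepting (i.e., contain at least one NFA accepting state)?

Start state of the DFA: {0}.
{0} --p--> {0, 3}  [new]
{0} --q--> {1, 3}  [new]
{0, 3} --p--> {0, 2, 3}  [new]
{0, 3} --q--> {1, 2, 3}  [new]
{1, 3} --p--> {2}  [new]
{1, 3} --q--> {2, 3}  [new]
{0, 2, 3} --p--> {0, 2, 3}  [seen]
{0, 2, 3} --q--> {1, 2, 3}  [seen]
{1, 2, 3} --p--> {2}  [seen]
{1, 2, 3} --q--> {2, 3}  [seen]
{2} --p--> ∅  [new]
{2} --q--> {2, 3}  [seen]
{2, 3} --p--> {2}  [seen]
{2, 3} --q--> {2, 3}  [seen]
∅ --p--> ∅  [seen]
∅ --q--> ∅  [seen]
Reachable DFA states: {0}, {0, 3}, {1, 3}, {0, 2, 3}, {1, 2, 3}, {2}, {2, 3}, ∅.
Accepting DFA states (contain an NFA accepting state): {1, 3}, {1, 2, 3}.

2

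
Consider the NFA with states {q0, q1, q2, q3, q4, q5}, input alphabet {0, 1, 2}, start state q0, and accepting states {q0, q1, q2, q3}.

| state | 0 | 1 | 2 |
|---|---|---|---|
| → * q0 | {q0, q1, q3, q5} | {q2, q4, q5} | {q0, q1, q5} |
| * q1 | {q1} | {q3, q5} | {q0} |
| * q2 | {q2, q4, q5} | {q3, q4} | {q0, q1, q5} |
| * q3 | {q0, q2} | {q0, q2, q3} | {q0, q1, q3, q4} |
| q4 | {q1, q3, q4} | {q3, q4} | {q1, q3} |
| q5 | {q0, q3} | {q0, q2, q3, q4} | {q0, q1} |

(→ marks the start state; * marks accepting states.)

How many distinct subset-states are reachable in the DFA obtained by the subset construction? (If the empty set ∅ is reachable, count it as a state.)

Start state of the DFA: {q0}.
{q0} --0--> {q0, q1, q3, q5}  [new]
{q0} --1--> {q2, q4, q5}  [new]
{q0} --2--> {q0, q1, q5}  [new]
{q0, q1, q3, q5} --0--> {q0, q1, q2, q3, q5}  [new]
{q0, q1, q3, q5} --1--> {q0, q2, q3, q4, q5}  [new]
{q0, q1, q3, q5} --2--> {q0, q1, q3, q4, q5}  [new]
{q2, q4, q5} --0--> {q0, q1, q2, q3, q4, q5}  [new]
{q2, q4, q5} --1--> {q0, q2, q3, q4}  [new]
{q2, q4, q5} --2--> {q0, q1, q3, q5}  [seen]
{q0, q1, q5} --0--> {q0, q1, q3, q5}  [seen]
{q0, q1, q5} --1--> {q0, q2, q3, q4, q5}  [seen]
{q0, q1, q5} --2--> {q0, q1, q5}  [seen]
{q0, q1, q2, q3, q5} --0--> {q0, q1, q2, q3, q4, q5}  [seen]
{q0, q1, q2, q3, q5} --1--> {q0, q2, q3, q4, q5}  [seen]
{q0, q1, q2, q3, q5} --2--> {q0, q1, q3, q4, q5}  [seen]
{q0, q2, q3, q4, q5} --0--> {q0, q1, q2, q3, q4, q5}  [seen]
{q0, q2, q3, q4, q5} --1--> {q0, q2, q3, q4, q5}  [seen]
{q0, q2, q3, q4, q5} --2--> {q0, q1, q3, q4, q5}  [seen]
{q0, q1, q3, q4, q5} --0--> {q0, q1, q2, q3, q4, q5}  [seen]
{q0, q1, q3, q4, q5} --1--> {q0, q2, q3, q4, q5}  [seen]
{q0, q1, q3, q4, q5} --2--> {q0, q1, q3, q4, q5}  [seen]
{q0, q1, q2, q3, q4, q5} --0--> {q0, q1, q2, q3, q4, q5}  [seen]
{q0, q1, q2, q3, q4, q5} --1--> {q0, q2, q3, q4, q5}  [seen]
{q0, q1, q2, q3, q4, q5} --2--> {q0, q1, q3, q4, q5}  [seen]
{q0, q2, q3, q4} --0--> {q0, q1, q2, q3, q4, q5}  [seen]
{q0, q2, q3, q4} --1--> {q0, q2, q3, q4, q5}  [seen]
{q0, q2, q3, q4} --2--> {q0, q1, q3, q4, q5}  [seen]
Reachable DFA states: {q0}, {q0, q1, q3, q5}, {q2, q4, q5}, {q0, q1, q5}, {q0, q1, q2, q3, q5}, {q0, q2, q3, q4, q5}, {q0, q1, q3, q4, q5}, {q0, q1, q2, q3, q4, q5}, {q0, q2, q3, q4}.

9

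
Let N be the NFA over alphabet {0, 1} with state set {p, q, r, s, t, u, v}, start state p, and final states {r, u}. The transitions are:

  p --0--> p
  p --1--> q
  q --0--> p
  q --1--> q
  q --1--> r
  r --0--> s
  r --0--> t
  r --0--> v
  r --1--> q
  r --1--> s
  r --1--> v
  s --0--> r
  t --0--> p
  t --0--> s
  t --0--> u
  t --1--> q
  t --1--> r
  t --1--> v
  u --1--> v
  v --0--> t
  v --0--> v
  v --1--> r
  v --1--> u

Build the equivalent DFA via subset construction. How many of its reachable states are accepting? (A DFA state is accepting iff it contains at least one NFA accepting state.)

Start state of the DFA: {p}.
{p} --0--> {p}  [seen]
{p} --1--> {q}  [new]
{q} --0--> {p}  [seen]
{q} --1--> {q, r}  [new]
{q, r} --0--> {p, s, t, v}  [new]
{q, r} --1--> {q, r, s, v}  [new]
{p, s, t, v} --0--> {p, r, s, t, u, v}  [new]
{p, s, t, v} --1--> {q, r, u, v}  [new]
{q, r, s, v} --0--> {p, r, s, t, v}  [new]
{q, r, s, v} --1--> {q, r, s, u, v}  [new]
{p, r, s, t, u, v} --0--> {p, r, s, t, u, v}  [seen]
{p, r, s, t, u, v} --1--> {q, r, s, u, v}  [seen]
{q, r, u, v} --0--> {p, s, t, v}  [seen]
{q, r, u, v} --1--> {q, r, s, u, v}  [seen]
{p, r, s, t, v} --0--> {p, r, s, t, u, v}  [seen]
{p, r, s, t, v} --1--> {q, r, s, u, v}  [seen]
{q, r, s, u, v} --0--> {p, r, s, t, v}  [seen]
{q, r, s, u, v} --1--> {q, r, s, u, v}  [seen]
Reachable DFA states: {p}, {q}, {q, r}, {p, s, t, v}, {q, r, s, v}, {p, r, s, t, u, v}, {q, r, u, v}, {p, r, s, t, v}, {q, r, s, u, v}.
Accepting DFA states (contain an NFA accepting state): {q, r}, {q, r, s, v}, {p, r, s, t, u, v}, {q, r, u, v}, {p, r, s, t, v}, {q, r, s, u, v}.

6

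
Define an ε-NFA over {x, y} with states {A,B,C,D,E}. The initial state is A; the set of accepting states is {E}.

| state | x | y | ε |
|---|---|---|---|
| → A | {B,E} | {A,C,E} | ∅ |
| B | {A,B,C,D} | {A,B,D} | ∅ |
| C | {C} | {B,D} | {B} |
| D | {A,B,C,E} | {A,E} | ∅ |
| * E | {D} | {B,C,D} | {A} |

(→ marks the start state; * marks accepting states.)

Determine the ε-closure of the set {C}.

{B,C}

Begin with {C}.
C →ε {B}; add B.
ε-closure = {B,C}.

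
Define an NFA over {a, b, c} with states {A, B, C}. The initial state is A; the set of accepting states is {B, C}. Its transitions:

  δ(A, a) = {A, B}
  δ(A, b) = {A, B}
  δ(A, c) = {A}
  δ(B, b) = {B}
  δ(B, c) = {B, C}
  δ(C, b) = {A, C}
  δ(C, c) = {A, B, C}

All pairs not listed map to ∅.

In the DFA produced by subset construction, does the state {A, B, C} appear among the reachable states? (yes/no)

yes

Start state of the DFA: {A}.
{A} --a--> {A, B}  [new]
{A} --b--> {A, B}  [seen]
{A} --c--> {A}  [seen]
{A, B} --a--> {A, B}  [seen]
{A, B} --b--> {A, B}  [seen]
{A, B} --c--> {A, B, C}  [new]
{A, B, C} --a--> {A, B}  [seen]
{A, B, C} --b--> {A, B, C}  [seen]
{A, B, C} --c--> {A, B, C}  [seen]
Reachable DFA states: {A}, {A, B}, {A, B, C}.
{A, B, C} is among them.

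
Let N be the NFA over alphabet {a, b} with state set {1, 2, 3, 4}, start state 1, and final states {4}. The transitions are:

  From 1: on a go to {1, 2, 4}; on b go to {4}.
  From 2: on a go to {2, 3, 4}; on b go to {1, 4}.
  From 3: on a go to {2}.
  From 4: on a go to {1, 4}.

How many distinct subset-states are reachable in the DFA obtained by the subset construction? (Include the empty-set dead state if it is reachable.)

6

Start state of the DFA: {1}.
{1} --a--> {1, 2, 4}  [new]
{1} --b--> {4}  [new]
{1, 2, 4} --a--> {1, 2, 3, 4}  [new]
{1, 2, 4} --b--> {1, 4}  [new]
{4} --a--> {1, 4}  [seen]
{4} --b--> ∅  [new]
{1, 2, 3, 4} --a--> {1, 2, 3, 4}  [seen]
{1, 2, 3, 4} --b--> {1, 4}  [seen]
{1, 4} --a--> {1, 2, 4}  [seen]
{1, 4} --b--> {4}  [seen]
∅ --a--> ∅  [seen]
∅ --b--> ∅  [seen]
Reachable DFA states: {1}, {1, 2, 4}, {4}, {1, 2, 3, 4}, {1, 4}, ∅.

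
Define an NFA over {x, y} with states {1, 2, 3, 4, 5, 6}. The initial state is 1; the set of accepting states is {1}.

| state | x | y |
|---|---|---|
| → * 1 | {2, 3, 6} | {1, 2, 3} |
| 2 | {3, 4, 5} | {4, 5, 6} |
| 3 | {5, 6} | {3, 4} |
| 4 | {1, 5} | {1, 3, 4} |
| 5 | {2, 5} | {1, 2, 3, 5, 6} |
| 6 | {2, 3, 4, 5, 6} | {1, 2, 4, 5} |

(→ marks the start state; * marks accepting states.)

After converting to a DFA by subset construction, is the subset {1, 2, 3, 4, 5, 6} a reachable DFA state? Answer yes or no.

yes

Start state of the DFA: {1}.
{1} --x--> {2, 3, 6}  [new]
{1} --y--> {1, 2, 3}  [new]
{2, 3, 6} --x--> {2, 3, 4, 5, 6}  [new]
{2, 3, 6} --y--> {1, 2, 3, 4, 5, 6}  [new]
{1, 2, 3} --x--> {2, 3, 4, 5, 6}  [seen]
{1, 2, 3} --y--> {1, 2, 3, 4, 5, 6}  [seen]
{2, 3, 4, 5, 6} --x--> {1, 2, 3, 4, 5, 6}  [seen]
{2, 3, 4, 5, 6} --y--> {1, 2, 3, 4, 5, 6}  [seen]
{1, 2, 3, 4, 5, 6} --x--> {1, 2, 3, 4, 5, 6}  [seen]
{1, 2, 3, 4, 5, 6} --y--> {1, 2, 3, 4, 5, 6}  [seen]
Reachable DFA states: {1}, {2, 3, 6}, {1, 2, 3}, {2, 3, 4, 5, 6}, {1, 2, 3, 4, 5, 6}.
{1, 2, 3, 4, 5, 6} is among them.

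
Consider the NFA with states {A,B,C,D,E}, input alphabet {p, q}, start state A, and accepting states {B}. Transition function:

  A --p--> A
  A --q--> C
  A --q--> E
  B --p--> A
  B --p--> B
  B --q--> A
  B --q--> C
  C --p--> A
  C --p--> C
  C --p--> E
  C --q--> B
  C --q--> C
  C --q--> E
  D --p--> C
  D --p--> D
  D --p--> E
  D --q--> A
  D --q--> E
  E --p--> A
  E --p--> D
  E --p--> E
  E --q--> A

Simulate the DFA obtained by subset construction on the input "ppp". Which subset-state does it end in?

{A}

Start: {A}.
δ(A,p) = {A}.
Union: {A}.
After p: {A}.
δ(A,p) = {A}.
Union: {A}.
After p: {A}.
δ(A,p) = {A}.
Union: {A}.
After p: {A}.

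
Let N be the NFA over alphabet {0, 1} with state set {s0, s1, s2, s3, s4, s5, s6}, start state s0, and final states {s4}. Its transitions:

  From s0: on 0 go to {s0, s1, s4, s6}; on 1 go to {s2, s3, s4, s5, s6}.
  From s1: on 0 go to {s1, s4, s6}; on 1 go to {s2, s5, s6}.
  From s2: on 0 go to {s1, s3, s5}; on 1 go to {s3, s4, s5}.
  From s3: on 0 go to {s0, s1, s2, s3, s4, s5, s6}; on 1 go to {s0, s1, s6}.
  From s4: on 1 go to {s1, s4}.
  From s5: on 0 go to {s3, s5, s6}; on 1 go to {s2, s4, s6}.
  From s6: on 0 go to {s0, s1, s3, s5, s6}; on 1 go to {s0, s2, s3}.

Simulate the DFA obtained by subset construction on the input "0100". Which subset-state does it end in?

Start: {s0}.
δ(s0,0) = {s0, s1, s4, s6}.
Union: {s0, s1, s4, s6}.
After 0: {s0, s1, s4, s6}.
δ(s0,1) = {s2, s3, s4, s5, s6}; δ(s1,1) = {s2, s5, s6}; δ(s4,1) = {s1, s4}; δ(s6,1) = {s0, s2, s3}.
Union: {s0, s1, s2, s3, s4, s5, s6}.
After 1: {s0, s1, s2, s3, s4, s5, s6}.
δ(s0,0) = {s0, s1, s4, s6}; δ(s1,0) = {s1, s4, s6}; δ(s2,0) = {s1, s3, s5}; δ(s3,0) = {s0, s1, s2, s3, s4, s5, s6}; δ(s4,0) = ∅; δ(s5,0) = {s3, s5, s6}; δ(s6,0) = {s0, s1, s3, s5, s6}.
Union: {s0, s1, s2, s3, s4, s5, s6}.
After 0: {s0, s1, s2, s3, s4, s5, s6}.
δ(s0,0) = {s0, s1, s4, s6}; δ(s1,0) = {s1, s4, s6}; δ(s2,0) = {s1, s3, s5}; δ(s3,0) = {s0, s1, s2, s3, s4, s5, s6}; δ(s4,0) = ∅; δ(s5,0) = {s3, s5, s6}; δ(s6,0) = {s0, s1, s3, s5, s6}.
Union: {s0, s1, s2, s3, s4, s5, s6}.
After 0: {s0, s1, s2, s3, s4, s5, s6}.

{s0, s1, s2, s3, s4, s5, s6}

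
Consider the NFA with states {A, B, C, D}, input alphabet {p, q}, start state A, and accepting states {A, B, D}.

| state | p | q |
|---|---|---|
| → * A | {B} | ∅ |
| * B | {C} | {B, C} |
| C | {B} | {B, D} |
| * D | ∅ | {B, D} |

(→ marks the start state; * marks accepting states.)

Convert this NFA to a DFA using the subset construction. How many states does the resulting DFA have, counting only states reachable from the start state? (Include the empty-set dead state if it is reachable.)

7

Start state of the DFA: {A}.
{A} --p--> {B}  [new]
{A} --q--> ∅  [new]
{B} --p--> {C}  [new]
{B} --q--> {B, C}  [new]
∅ --p--> ∅  [seen]
∅ --q--> ∅  [seen]
{C} --p--> {B}  [seen]
{C} --q--> {B, D}  [new]
{B, C} --p--> {B, C}  [seen]
{B, C} --q--> {B, C, D}  [new]
{B, D} --p--> {C}  [seen]
{B, D} --q--> {B, C, D}  [seen]
{B, C, D} --p--> {B, C}  [seen]
{B, C, D} --q--> {B, C, D}  [seen]
Reachable DFA states: {A}, {B}, ∅, {C}, {B, C}, {B, D}, {B, C, D}.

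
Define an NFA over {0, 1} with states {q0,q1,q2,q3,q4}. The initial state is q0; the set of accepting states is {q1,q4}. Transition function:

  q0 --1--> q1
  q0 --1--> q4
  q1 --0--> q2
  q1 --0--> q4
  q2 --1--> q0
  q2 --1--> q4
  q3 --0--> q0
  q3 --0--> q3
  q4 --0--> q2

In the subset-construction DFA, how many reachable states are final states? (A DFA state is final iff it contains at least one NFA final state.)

3

Start state of the DFA: {q0}.
{q0} --0--> ∅  [new]
{q0} --1--> {q1,q4}  [new]
∅ --0--> ∅  [seen]
∅ --1--> ∅  [seen]
{q1,q4} --0--> {q2,q4}  [new]
{q1,q4} --1--> ∅  [seen]
{q2,q4} --0--> {q2}  [new]
{q2,q4} --1--> {q0,q4}  [new]
{q2} --0--> ∅  [seen]
{q2} --1--> {q0,q4}  [seen]
{q0,q4} --0--> {q2}  [seen]
{q0,q4} --1--> {q1,q4}  [seen]
Reachable DFA states: {q0}, ∅, {q1,q4}, {q2,q4}, {q2}, {q0,q4}.
Accepting DFA states (contain an NFA accepting state): {q1,q4}, {q2,q4}, {q0,q4}.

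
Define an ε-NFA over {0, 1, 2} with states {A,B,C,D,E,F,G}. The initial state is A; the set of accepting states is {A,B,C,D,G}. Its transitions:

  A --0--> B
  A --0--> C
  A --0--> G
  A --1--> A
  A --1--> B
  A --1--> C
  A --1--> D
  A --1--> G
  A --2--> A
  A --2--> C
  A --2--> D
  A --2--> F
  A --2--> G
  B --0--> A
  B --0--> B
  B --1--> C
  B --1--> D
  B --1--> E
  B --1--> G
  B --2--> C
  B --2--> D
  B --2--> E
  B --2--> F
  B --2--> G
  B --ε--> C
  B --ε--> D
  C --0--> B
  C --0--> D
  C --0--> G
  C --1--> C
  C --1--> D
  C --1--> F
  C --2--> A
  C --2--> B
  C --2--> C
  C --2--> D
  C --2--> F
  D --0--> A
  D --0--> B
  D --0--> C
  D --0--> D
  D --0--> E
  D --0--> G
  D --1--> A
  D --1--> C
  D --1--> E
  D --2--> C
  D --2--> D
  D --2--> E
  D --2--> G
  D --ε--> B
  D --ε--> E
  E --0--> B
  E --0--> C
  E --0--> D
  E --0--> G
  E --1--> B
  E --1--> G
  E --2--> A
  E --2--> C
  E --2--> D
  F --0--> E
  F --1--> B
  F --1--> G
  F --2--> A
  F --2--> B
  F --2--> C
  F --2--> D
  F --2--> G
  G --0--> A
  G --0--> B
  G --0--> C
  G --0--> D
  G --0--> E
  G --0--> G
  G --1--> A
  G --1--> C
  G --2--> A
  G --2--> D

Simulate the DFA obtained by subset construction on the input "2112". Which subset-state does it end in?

Start: {A}.
δ(A,2) = {A,C,D,F,G}.
Union: {A,C,D,F,G}.
ε-closure gives {A,B,C,D,E,F,G}.
After 2: {A,B,C,D,E,F,G}.
δ(A,1) = {A,B,C,D,G}; δ(B,1) = {C,D,E,G}; δ(C,1) = {C,D,F}; δ(D,1) = {A,C,E}; δ(E,1) = {B,G}; δ(F,1) = {B,G}; δ(G,1) = {A,C}.
Union: {A,B,C,D,E,F,G}.
After 1: {A,B,C,D,E,F,G}.
δ(A,1) = {A,B,C,D,G}; δ(B,1) = {C,D,E,G}; δ(C,1) = {C,D,F}; δ(D,1) = {A,C,E}; δ(E,1) = {B,G}; δ(F,1) = {B,G}; δ(G,1) = {A,C}.
Union: {A,B,C,D,E,F,G}.
After 1: {A,B,C,D,E,F,G}.
δ(A,2) = {A,C,D,F,G}; δ(B,2) = {C,D,E,F,G}; δ(C,2) = {A,B,C,D,F}; δ(D,2) = {C,D,E,G}; δ(E,2) = {A,C,D}; δ(F,2) = {A,B,C,D,G}; δ(G,2) = {A,D}.
Union: {A,B,C,D,E,F,G}.
After 2: {A,B,C,D,E,F,G}.

{A,B,C,D,E,F,G}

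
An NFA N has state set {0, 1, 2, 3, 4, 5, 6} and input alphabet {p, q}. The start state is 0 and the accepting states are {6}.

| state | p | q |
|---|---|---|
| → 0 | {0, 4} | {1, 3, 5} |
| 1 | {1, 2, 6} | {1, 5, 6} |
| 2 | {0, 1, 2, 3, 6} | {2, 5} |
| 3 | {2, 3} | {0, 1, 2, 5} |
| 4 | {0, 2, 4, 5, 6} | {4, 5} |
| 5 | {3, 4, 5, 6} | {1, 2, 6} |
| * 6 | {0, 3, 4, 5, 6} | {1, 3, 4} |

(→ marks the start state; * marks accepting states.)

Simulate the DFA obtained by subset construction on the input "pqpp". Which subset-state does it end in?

{0, 1, 2, 3, 4, 5, 6}

Start: {0}.
δ(0,p) = {0, 4}.
Union: {0, 4}.
After p: {0, 4}.
δ(0,q) = {1, 3, 5}; δ(4,q) = {4, 5}.
Union: {1, 3, 4, 5}.
After q: {1, 3, 4, 5}.
δ(1,p) = {1, 2, 6}; δ(3,p) = {2, 3}; δ(4,p) = {0, 2, 4, 5, 6}; δ(5,p) = {3, 4, 5, 6}.
Union: {0, 1, 2, 3, 4, 5, 6}.
After p: {0, 1, 2, 3, 4, 5, 6}.
δ(0,p) = {0, 4}; δ(1,p) = {1, 2, 6}; δ(2,p) = {0, 1, 2, 3, 6}; δ(3,p) = {2, 3}; δ(4,p) = {0, 2, 4, 5, 6}; δ(5,p) = {3, 4, 5, 6}; δ(6,p) = {0, 3, 4, 5, 6}.
Union: {0, 1, 2, 3, 4, 5, 6}.
After p: {0, 1, 2, 3, 4, 5, 6}.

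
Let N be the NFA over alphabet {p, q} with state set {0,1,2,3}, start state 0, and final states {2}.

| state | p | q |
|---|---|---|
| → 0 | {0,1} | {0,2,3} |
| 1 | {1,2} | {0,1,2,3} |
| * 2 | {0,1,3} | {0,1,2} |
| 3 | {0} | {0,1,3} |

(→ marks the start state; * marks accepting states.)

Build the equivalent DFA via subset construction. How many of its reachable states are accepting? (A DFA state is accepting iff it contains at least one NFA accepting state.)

Start state of the DFA: {0}.
{0} --p--> {0,1}  [new]
{0} --q--> {0,2,3}  [new]
{0,1} --p--> {0,1,2}  [new]
{0,1} --q--> {0,1,2,3}  [new]
{0,2,3} --p--> {0,1,3}  [new]
{0,2,3} --q--> {0,1,2,3}  [seen]
{0,1,2} --p--> {0,1,2,3}  [seen]
{0,1,2} --q--> {0,1,2,3}  [seen]
{0,1,2,3} --p--> {0,1,2,3}  [seen]
{0,1,2,3} --q--> {0,1,2,3}  [seen]
{0,1,3} --p--> {0,1,2}  [seen]
{0,1,3} --q--> {0,1,2,3}  [seen]
Reachable DFA states: {0}, {0,1}, {0,2,3}, {0,1,2}, {0,1,2,3}, {0,1,3}.
Accepting DFA states (contain an NFA accepting state): {0,2,3}, {0,1,2}, {0,1,2,3}.

3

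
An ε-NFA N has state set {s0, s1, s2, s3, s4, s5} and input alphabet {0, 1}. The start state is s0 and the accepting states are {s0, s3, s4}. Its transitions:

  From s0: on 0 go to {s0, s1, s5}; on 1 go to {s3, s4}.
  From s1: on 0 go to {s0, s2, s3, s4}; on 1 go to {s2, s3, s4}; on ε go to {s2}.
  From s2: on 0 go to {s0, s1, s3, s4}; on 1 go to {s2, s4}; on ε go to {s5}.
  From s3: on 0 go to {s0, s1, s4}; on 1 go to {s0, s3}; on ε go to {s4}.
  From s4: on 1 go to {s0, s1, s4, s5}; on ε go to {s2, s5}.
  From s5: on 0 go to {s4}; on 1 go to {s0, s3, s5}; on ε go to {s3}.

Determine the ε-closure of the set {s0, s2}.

{s0, s2, s3, s4, s5}

Begin with {s0, s2}.
s2 →ε {s5}; add s5.
s5 →ε {s3}; add s3.
s3 →ε {s4}; add s4.
ε-closure = {s0, s2, s3, s4, s5}.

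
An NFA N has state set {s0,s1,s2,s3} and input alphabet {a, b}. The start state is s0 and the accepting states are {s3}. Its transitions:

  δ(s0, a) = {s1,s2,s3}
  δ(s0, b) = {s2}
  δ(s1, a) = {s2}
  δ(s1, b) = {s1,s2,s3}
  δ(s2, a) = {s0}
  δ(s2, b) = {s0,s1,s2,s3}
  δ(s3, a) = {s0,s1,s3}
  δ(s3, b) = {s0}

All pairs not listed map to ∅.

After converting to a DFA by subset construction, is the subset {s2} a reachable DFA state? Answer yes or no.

yes

Start state of the DFA: {s0}.
{s0} --a--> {s1,s2,s3}  [new]
{s0} --b--> {s2}  [new]
{s1,s2,s3} --a--> {s0,s1,s2,s3}  [new]
{s1,s2,s3} --b--> {s0,s1,s2,s3}  [seen]
{s2} --a--> {s0}  [seen]
{s2} --b--> {s0,s1,s2,s3}  [seen]
{s0,s1,s2,s3} --a--> {s0,s1,s2,s3}  [seen]
{s0,s1,s2,s3} --b--> {s0,s1,s2,s3}  [seen]
Reachable DFA states: {s0}, {s1,s2,s3}, {s2}, {s0,s1,s2,s3}.
{s2} is among them.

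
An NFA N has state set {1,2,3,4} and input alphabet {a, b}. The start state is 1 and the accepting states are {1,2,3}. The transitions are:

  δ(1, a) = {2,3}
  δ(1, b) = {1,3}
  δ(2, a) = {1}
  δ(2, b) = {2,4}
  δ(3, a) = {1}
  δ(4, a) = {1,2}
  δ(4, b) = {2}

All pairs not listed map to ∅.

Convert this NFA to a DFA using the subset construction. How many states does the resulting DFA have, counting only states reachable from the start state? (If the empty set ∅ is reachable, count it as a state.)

Start state of the DFA: {1}.
{1} --a--> {2,3}  [new]
{1} --b--> {1,3}  [new]
{2,3} --a--> {1}  [seen]
{2,3} --b--> {2,4}  [new]
{1,3} --a--> {1,2,3}  [new]
{1,3} --b--> {1,3}  [seen]
{2,4} --a--> {1,2}  [new]
{2,4} --b--> {2,4}  [seen]
{1,2,3} --a--> {1,2,3}  [seen]
{1,2,3} --b--> {1,2,3,4}  [new]
{1,2} --a--> {1,2,3}  [seen]
{1,2} --b--> {1,2,3,4}  [seen]
{1,2,3,4} --a--> {1,2,3}  [seen]
{1,2,3,4} --b--> {1,2,3,4}  [seen]
Reachable DFA states: {1}, {2,3}, {1,3}, {2,4}, {1,2,3}, {1,2}, {1,2,3,4}.

7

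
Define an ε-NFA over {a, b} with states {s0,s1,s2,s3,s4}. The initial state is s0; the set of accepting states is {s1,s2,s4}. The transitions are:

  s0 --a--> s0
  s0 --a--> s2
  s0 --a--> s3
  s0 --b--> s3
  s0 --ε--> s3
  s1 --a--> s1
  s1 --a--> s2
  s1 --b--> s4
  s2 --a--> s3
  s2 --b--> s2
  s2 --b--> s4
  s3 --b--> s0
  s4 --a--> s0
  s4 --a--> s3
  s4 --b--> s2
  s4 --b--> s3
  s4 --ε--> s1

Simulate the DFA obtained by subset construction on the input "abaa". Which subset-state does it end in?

{s0,s1,s2,s3}

Start: {s0,s3}.
δ(s0,a) = {s0,s2,s3}; δ(s3,a) = ∅.
Union: {s0,s2,s3}.
After a: {s0,s2,s3}.
δ(s0,b) = {s3}; δ(s2,b) = {s2,s4}; δ(s3,b) = {s0}.
Union: {s0,s2,s3,s4}.
ε-closure gives {s0,s1,s2,s3,s4}.
After b: {s0,s1,s2,s3,s4}.
δ(s0,a) = {s0,s2,s3}; δ(s1,a) = {s1,s2}; δ(s2,a) = {s3}; δ(s3,a) = ∅; δ(s4,a) = {s0,s3}.
Union: {s0,s1,s2,s3}.
After a: {s0,s1,s2,s3}.
δ(s0,a) = {s0,s2,s3}; δ(s1,a) = {s1,s2}; δ(s2,a) = {s3}; δ(s3,a) = ∅.
Union: {s0,s1,s2,s3}.
After a: {s0,s1,s2,s3}.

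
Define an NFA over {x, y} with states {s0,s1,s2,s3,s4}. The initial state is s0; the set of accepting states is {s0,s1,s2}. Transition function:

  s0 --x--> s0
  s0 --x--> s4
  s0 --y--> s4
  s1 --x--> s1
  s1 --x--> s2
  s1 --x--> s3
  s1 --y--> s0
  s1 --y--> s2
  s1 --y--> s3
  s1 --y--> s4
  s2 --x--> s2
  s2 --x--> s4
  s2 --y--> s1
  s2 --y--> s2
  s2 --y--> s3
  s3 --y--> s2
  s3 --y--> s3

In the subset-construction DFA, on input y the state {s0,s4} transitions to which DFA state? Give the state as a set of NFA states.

δ(s0,y) = {s4}; δ(s4,y) = ∅.
Union: {s4}.

{s4}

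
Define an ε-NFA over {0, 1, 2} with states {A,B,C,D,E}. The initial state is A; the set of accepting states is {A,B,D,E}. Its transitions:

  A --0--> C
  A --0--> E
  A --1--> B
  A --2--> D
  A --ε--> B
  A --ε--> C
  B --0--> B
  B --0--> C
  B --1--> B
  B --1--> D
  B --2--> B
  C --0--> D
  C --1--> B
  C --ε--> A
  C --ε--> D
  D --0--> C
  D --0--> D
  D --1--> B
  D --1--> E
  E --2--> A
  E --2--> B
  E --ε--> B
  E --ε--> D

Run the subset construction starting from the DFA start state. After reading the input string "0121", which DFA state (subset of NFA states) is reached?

{B,D,E}

Start: {A,B,C,D}.
δ(A,0) = {C,E}; δ(B,0) = {B,C}; δ(C,0) = {D}; δ(D,0) = {C,D}.
Union: {B,C,D,E}.
ε-closure gives {A,B,C,D,E}.
After 0: {A,B,C,D,E}.
δ(A,1) = {B}; δ(B,1) = {B,D}; δ(C,1) = {B}; δ(D,1) = {B,E}; δ(E,1) = ∅.
Union: {B,D,E}.
After 1: {B,D,E}.
δ(B,2) = {B}; δ(D,2) = ∅; δ(E,2) = {A,B}.
Union: {A,B}.
ε-closure gives {A,B,C,D}.
After 2: {A,B,C,D}.
δ(A,1) = {B}; δ(B,1) = {B,D}; δ(C,1) = {B}; δ(D,1) = {B,E}.
Union: {B,D,E}.
After 1: {B,D,E}.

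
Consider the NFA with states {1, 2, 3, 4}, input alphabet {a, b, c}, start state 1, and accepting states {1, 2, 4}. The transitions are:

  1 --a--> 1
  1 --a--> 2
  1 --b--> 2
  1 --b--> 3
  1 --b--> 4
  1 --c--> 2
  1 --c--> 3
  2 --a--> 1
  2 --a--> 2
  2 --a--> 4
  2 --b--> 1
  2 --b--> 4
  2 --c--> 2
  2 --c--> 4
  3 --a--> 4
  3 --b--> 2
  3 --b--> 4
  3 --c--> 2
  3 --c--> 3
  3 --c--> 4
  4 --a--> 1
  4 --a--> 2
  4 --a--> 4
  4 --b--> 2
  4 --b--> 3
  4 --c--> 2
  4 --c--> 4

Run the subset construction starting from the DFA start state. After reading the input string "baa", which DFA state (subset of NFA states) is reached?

{1, 2, 4}

Start: {1}.
δ(1,b) = {2, 3, 4}.
Union: {2, 3, 4}.
After b: {2, 3, 4}.
δ(2,a) = {1, 2, 4}; δ(3,a) = {4}; δ(4,a) = {1, 2, 4}.
Union: {1, 2, 4}.
After a: {1, 2, 4}.
δ(1,a) = {1, 2}; δ(2,a) = {1, 2, 4}; δ(4,a) = {1, 2, 4}.
Union: {1, 2, 4}.
After a: {1, 2, 4}.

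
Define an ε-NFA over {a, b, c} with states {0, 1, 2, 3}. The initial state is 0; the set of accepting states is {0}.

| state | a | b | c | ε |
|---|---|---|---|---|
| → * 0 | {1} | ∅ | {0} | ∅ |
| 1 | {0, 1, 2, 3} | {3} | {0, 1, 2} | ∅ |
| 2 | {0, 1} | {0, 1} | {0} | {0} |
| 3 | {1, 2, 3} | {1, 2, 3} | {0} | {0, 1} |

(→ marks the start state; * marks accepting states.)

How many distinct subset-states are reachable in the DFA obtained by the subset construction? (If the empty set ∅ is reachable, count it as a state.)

6

Start state of the DFA: {0} (ε-closure of the NFA start).
{0} --a--> {1}  [new]
{0} --b--> ∅  [new]
{0} --c--> {0}  [seen]
{1} --a--> {0, 1, 2, 3}  [new]
{1} --b--> {0, 1, 3}  [new]
{1} --c--> {0, 1, 2}  [new]
∅ --a--> ∅  [seen]
∅ --b--> ∅  [seen]
∅ --c--> ∅  [seen]
{0, 1, 2, 3} --a--> {0, 1, 2, 3}  [seen]
{0, 1, 2, 3} --b--> {0, 1, 2, 3}  [seen]
{0, 1, 2, 3} --c--> {0, 1, 2}  [seen]
{0, 1, 3} --a--> {0, 1, 2, 3}  [seen]
{0, 1, 3} --b--> {0, 1, 2, 3}  [seen]
{0, 1, 3} --c--> {0, 1, 2}  [seen]
{0, 1, 2} --a--> {0, 1, 2, 3}  [seen]
{0, 1, 2} --b--> {0, 1, 3}  [seen]
{0, 1, 2} --c--> {0, 1, 2}  [seen]
Reachable DFA states: {0}, {1}, ∅, {0, 1, 2, 3}, {0, 1, 3}, {0, 1, 2}.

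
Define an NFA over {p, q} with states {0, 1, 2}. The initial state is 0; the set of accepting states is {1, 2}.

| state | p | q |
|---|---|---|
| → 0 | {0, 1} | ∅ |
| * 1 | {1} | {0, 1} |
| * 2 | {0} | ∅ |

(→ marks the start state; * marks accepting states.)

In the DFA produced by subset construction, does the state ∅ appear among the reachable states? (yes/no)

Start state of the DFA: {0}.
{0} --p--> {0, 1}  [new]
{0} --q--> ∅  [new]
{0, 1} --p--> {0, 1}  [seen]
{0, 1} --q--> {0, 1}  [seen]
∅ --p--> ∅  [seen]
∅ --q--> ∅  [seen]
Reachable DFA states: {0}, {0, 1}, ∅.
∅ is among them.

yes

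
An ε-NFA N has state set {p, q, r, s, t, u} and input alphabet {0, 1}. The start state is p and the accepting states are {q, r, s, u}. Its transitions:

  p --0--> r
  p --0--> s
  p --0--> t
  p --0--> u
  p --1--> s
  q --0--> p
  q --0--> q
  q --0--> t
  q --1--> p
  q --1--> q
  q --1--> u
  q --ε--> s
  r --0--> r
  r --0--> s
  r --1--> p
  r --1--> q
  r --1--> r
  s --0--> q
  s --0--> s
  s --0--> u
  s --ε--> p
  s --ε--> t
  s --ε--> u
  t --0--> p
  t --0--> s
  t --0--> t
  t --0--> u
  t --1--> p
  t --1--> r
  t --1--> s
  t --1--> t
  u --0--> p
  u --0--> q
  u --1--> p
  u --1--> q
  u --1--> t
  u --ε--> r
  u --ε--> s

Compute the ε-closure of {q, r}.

{p, q, r, s, t, u}

Begin with {q, r}.
q →ε {s}; add s.
s →ε {p, t, u}; add p, t, u.
ε-closure = {p, q, r, s, t, u}.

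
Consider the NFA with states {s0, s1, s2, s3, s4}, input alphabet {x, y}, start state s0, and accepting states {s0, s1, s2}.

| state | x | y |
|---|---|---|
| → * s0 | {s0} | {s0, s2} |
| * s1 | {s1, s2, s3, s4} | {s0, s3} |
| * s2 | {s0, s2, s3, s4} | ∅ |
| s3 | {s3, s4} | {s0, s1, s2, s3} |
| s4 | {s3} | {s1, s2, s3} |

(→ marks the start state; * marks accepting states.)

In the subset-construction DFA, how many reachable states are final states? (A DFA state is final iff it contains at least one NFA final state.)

5

Start state of the DFA: {s0}.
{s0} --x--> {s0}  [seen]
{s0} --y--> {s0, s2}  [new]
{s0, s2} --x--> {s0, s2, s3, s4}  [new]
{s0, s2} --y--> {s0, s2}  [seen]
{s0, s2, s3, s4} --x--> {s0, s2, s3, s4}  [seen]
{s0, s2, s3, s4} --y--> {s0, s1, s2, s3}  [new]
{s0, s1, s2, s3} --x--> {s0, s1, s2, s3, s4}  [new]
{s0, s1, s2, s3} --y--> {s0, s1, s2, s3}  [seen]
{s0, s1, s2, s3, s4} --x--> {s0, s1, s2, s3, s4}  [seen]
{s0, s1, s2, s3, s4} --y--> {s0, s1, s2, s3}  [seen]
Reachable DFA states: {s0}, {s0, s2}, {s0, s2, s3, s4}, {s0, s1, s2, s3}, {s0, s1, s2, s3, s4}.
Accepting DFA states (contain an NFA accepting state): {s0}, {s0, s2}, {s0, s2, s3, s4}, {s0, s1, s2, s3}, {s0, s1, s2, s3, s4}.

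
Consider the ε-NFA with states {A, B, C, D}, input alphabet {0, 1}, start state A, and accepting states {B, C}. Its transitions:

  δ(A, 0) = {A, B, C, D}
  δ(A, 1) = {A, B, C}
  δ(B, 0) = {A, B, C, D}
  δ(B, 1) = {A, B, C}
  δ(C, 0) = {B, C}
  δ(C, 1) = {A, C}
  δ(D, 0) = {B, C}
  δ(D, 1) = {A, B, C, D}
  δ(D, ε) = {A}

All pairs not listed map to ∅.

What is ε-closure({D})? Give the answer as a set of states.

Begin with {D}.
D →ε {A}; add A.
ε-closure = {A, D}.

{A, D}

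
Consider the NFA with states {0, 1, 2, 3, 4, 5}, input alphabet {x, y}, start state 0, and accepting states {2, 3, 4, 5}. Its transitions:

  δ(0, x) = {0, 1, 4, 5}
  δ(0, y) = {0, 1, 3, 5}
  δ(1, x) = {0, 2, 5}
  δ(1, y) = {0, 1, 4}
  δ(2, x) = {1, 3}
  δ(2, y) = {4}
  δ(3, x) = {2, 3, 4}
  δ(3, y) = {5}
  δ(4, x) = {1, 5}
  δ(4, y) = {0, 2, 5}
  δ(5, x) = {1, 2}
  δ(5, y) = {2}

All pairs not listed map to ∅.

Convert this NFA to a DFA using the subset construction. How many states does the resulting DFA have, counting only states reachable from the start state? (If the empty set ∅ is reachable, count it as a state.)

Start state of the DFA: {0}.
{0} --x--> {0, 1, 4, 5}  [new]
{0} --y--> {0, 1, 3, 5}  [new]
{0, 1, 4, 5} --x--> {0, 1, 2, 4, 5}  [new]
{0, 1, 4, 5} --y--> {0, 1, 2, 3, 4, 5}  [new]
{0, 1, 3, 5} --x--> {0, 1, 2, 3, 4, 5}  [seen]
{0, 1, 3, 5} --y--> {0, 1, 2, 3, 4, 5}  [seen]
{0, 1, 2, 4, 5} --x--> {0, 1, 2, 3, 4, 5}  [seen]
{0, 1, 2, 4, 5} --y--> {0, 1, 2, 3, 4, 5}  [seen]
{0, 1, 2, 3, 4, 5} --x--> {0, 1, 2, 3, 4, 5}  [seen]
{0, 1, 2, 3, 4, 5} --y--> {0, 1, 2, 3, 4, 5}  [seen]
Reachable DFA states: {0}, {0, 1, 4, 5}, {0, 1, 3, 5}, {0, 1, 2, 4, 5}, {0, 1, 2, 3, 4, 5}.

5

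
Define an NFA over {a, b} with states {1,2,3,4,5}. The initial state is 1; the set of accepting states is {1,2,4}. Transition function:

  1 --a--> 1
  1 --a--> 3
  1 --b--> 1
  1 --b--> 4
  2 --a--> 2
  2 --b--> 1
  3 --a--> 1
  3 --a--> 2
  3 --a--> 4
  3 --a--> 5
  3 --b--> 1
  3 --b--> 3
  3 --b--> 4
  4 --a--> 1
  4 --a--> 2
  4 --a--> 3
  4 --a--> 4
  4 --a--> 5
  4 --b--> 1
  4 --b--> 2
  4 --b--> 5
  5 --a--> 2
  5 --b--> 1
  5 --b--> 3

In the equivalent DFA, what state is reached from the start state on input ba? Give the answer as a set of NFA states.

Start: {1}.
δ(1,b) = {1,4}.
Union: {1,4}.
After b: {1,4}.
δ(1,a) = {1,3}; δ(4,a) = {1,2,3,4,5}.
Union: {1,2,3,4,5}.
After a: {1,2,3,4,5}.

{1,2,3,4,5}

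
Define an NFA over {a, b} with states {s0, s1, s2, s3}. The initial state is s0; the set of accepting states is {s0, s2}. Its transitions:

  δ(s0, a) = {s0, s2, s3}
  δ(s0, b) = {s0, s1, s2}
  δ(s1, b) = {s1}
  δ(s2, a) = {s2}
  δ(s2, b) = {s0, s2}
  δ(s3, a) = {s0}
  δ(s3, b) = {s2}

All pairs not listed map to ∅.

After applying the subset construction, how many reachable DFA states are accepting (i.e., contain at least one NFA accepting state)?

Start state of the DFA: {s0}.
{s0} --a--> {s0, s2, s3}  [new]
{s0} --b--> {s0, s1, s2}  [new]
{s0, s2, s3} --a--> {s0, s2, s3}  [seen]
{s0, s2, s3} --b--> {s0, s1, s2}  [seen]
{s0, s1, s2} --a--> {s0, s2, s3}  [seen]
{s0, s1, s2} --b--> {s0, s1, s2}  [seen]
Reachable DFA states: {s0}, {s0, s2, s3}, {s0, s1, s2}.
Accepting DFA states (contain an NFA accepting state): {s0}, {s0, s2, s3}, {s0, s1, s2}.

3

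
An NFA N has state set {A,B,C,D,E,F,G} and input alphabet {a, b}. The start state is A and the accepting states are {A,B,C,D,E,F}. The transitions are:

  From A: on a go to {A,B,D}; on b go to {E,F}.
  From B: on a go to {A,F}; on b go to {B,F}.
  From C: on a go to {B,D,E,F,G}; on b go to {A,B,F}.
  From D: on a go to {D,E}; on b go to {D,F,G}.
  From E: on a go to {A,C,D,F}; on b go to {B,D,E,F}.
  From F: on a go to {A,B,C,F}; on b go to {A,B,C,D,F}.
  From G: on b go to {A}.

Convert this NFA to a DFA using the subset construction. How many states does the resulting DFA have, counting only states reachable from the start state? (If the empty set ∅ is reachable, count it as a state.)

8

Start state of the DFA: {A}.
{A} --a--> {A,B,D}  [new]
{A} --b--> {E,F}  [new]
{A,B,D} --a--> {A,B,D,E,F}  [new]
{A,B,D} --b--> {B,D,E,F,G}  [new]
{E,F} --a--> {A,B,C,D,F}  [new]
{E,F} --b--> {A,B,C,D,E,F}  [new]
{A,B,D,E,F} --a--> {A,B,C,D,E,F}  [seen]
{A,B,D,E,F} --b--> {A,B,C,D,E,F,G}  [new]
{B,D,E,F,G} --a--> {A,B,C,D,E,F}  [seen]
{B,D,E,F,G} --b--> {A,B,C,D,E,F,G}  [seen]
{A,B,C,D,F} --a--> {A,B,C,D,E,F,G}  [seen]
{A,B,C,D,F} --b--> {A,B,C,D,E,F,G}  [seen]
{A,B,C,D,E,F} --a--> {A,B,C,D,E,F,G}  [seen]
{A,B,C,D,E,F} --b--> {A,B,C,D,E,F,G}  [seen]
{A,B,C,D,E,F,G} --a--> {A,B,C,D,E,F,G}  [seen]
{A,B,C,D,E,F,G} --b--> {A,B,C,D,E,F,G}  [seen]
Reachable DFA states: {A}, {A,B,D}, {E,F}, {A,B,D,E,F}, {B,D,E,F,G}, {A,B,C,D,F}, {A,B,C,D,E,F}, {A,B,C,D,E,F,G}.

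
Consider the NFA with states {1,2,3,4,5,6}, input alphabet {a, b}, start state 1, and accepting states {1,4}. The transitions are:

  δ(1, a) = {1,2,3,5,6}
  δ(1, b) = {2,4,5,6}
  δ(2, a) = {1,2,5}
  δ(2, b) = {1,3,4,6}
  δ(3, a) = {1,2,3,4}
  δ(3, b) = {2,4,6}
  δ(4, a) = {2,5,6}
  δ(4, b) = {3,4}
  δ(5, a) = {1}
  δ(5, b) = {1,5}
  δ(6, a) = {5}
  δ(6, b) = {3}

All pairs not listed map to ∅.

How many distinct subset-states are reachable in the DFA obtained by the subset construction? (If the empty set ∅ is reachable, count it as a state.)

Start state of the DFA: {1}.
{1} --a--> {1,2,3,5,6}  [new]
{1} --b--> {2,4,5,6}  [new]
{1,2,3,5,6} --a--> {1,2,3,4,5,6}  [new]
{1,2,3,5,6} --b--> {1,2,3,4,5,6}  [seen]
{2,4,5,6} --a--> {1,2,5,6}  [new]
{2,4,5,6} --b--> {1,3,4,5,6}  [new]
{1,2,3,4,5,6} --a--> {1,2,3,4,5,6}  [seen]
{1,2,3,4,5,6} --b--> {1,2,3,4,5,6}  [seen]
{1,2,5,6} --a--> {1,2,3,5,6}  [seen]
{1,2,5,6} --b--> {1,2,3,4,5,6}  [seen]
{1,3,4,5,6} --a--> {1,2,3,4,5,6}  [seen]
{1,3,4,5,6} --b--> {1,2,3,4,5,6}  [seen]
Reachable DFA states: {1}, {1,2,3,5,6}, {2,4,5,6}, {1,2,3,4,5,6}, {1,2,5,6}, {1,3,4,5,6}.

6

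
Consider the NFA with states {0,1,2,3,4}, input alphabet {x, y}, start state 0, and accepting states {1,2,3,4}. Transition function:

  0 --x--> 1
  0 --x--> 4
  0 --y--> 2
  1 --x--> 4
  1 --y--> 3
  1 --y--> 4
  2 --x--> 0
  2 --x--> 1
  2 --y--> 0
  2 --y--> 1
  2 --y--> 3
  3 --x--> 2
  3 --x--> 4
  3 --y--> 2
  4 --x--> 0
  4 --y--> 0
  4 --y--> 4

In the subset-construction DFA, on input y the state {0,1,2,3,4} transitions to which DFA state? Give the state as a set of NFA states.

δ(0,y) = {2}; δ(1,y) = {3,4}; δ(2,y) = {0,1,3}; δ(3,y) = {2}; δ(4,y) = {0,4}.
Union: {0,1,2,3,4}.

{0,1,2,3,4}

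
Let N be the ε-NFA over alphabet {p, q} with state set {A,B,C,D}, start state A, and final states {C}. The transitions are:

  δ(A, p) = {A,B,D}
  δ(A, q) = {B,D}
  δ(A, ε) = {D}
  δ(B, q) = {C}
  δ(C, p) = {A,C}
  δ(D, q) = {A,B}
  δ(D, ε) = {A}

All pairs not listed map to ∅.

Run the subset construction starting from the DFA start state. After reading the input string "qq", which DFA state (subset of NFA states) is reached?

Start: {A,D}.
δ(A,q) = {B,D}; δ(D,q) = {A,B}.
Union: {A,B,D}.
After q: {A,B,D}.
δ(A,q) = {B,D}; δ(B,q) = {C}; δ(D,q) = {A,B}.
Union: {A,B,C,D}.
After q: {A,B,C,D}.

{A,B,C,D}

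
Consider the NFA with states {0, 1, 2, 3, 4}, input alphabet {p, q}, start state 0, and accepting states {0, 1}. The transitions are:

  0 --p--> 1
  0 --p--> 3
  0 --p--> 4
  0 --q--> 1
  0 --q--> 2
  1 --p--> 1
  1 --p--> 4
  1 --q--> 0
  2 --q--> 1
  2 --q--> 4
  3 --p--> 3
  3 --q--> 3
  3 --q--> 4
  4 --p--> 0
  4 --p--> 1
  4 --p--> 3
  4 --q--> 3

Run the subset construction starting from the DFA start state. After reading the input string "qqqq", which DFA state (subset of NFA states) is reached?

Start: {0}.
δ(0,q) = {1, 2}.
Union: {1, 2}.
After q: {1, 2}.
δ(1,q) = {0}; δ(2,q) = {1, 4}.
Union: {0, 1, 4}.
After q: {0, 1, 4}.
δ(0,q) = {1, 2}; δ(1,q) = {0}; δ(4,q) = {3}.
Union: {0, 1, 2, 3}.
After q: {0, 1, 2, 3}.
δ(0,q) = {1, 2}; δ(1,q) = {0}; δ(2,q) = {1, 4}; δ(3,q) = {3, 4}.
Union: {0, 1, 2, 3, 4}.
After q: {0, 1, 2, 3, 4}.

{0, 1, 2, 3, 4}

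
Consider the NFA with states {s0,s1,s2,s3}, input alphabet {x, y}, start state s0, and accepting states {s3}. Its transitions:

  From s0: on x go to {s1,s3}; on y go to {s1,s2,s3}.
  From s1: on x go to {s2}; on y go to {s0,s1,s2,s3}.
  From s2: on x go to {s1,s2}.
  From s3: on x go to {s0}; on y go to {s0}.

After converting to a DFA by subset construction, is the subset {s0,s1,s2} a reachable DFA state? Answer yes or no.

yes

Start state of the DFA: {s0}.
{s0} --x--> {s1,s3}  [new]
{s0} --y--> {s1,s2,s3}  [new]
{s1,s3} --x--> {s0,s2}  [new]
{s1,s3} --y--> {s0,s1,s2,s3}  [new]
{s1,s2,s3} --x--> {s0,s1,s2}  [new]
{s1,s2,s3} --y--> {s0,s1,s2,s3}  [seen]
{s0,s2} --x--> {s1,s2,s3}  [seen]
{s0,s2} --y--> {s1,s2,s3}  [seen]
{s0,s1,s2,s3} --x--> {s0,s1,s2,s3}  [seen]
{s0,s1,s2,s3} --y--> {s0,s1,s2,s3}  [seen]
{s0,s1,s2} --x--> {s1,s2,s3}  [seen]
{s0,s1,s2} --y--> {s0,s1,s2,s3}  [seen]
Reachable DFA states: {s0}, {s1,s3}, {s1,s2,s3}, {s0,s2}, {s0,s1,s2,s3}, {s0,s1,s2}.
{s0,s1,s2} is among them.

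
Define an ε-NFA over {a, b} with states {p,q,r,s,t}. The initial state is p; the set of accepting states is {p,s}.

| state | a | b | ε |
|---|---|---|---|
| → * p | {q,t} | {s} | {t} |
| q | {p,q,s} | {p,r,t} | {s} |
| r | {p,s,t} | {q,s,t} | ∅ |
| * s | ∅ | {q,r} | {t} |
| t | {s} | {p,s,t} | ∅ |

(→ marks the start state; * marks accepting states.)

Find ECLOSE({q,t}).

{q,s,t}

Begin with {q,t}.
q →ε {s}; add s.
ε-closure = {q,s,t}.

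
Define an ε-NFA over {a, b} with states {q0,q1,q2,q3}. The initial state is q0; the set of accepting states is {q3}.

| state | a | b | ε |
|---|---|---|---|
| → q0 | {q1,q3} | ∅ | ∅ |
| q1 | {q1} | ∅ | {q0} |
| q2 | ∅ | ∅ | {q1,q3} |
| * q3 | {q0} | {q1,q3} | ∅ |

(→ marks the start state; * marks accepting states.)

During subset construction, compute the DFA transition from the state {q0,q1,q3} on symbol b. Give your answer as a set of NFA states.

δ(q0,b) = ∅; δ(q1,b) = ∅; δ(q3,b) = {q1,q3}.
Union: {q1,q3}.
ε-closure gives {q0,q1,q3}.

{q0,q1,q3}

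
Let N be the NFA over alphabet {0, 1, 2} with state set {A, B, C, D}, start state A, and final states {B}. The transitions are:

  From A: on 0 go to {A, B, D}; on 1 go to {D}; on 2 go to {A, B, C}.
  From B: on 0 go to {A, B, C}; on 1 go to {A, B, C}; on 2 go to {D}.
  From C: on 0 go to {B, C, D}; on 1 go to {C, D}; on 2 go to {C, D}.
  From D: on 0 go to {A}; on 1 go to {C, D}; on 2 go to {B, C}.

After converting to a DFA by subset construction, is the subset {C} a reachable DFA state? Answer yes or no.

no

Start state of the DFA: {A}.
{A} --0--> {A, B, D}  [new]
{A} --1--> {D}  [new]
{A} --2--> {A, B, C}  [new]
{A, B, D} --0--> {A, B, C, D}  [new]
{A, B, D} --1--> {A, B, C, D}  [seen]
{A, B, D} --2--> {A, B, C, D}  [seen]
{D} --0--> {A}  [seen]
{D} --1--> {C, D}  [new]
{D} --2--> {B, C}  [new]
{A, B, C} --0--> {A, B, C, D}  [seen]
{A, B, C} --1--> {A, B, C, D}  [seen]
{A, B, C} --2--> {A, B, C, D}  [seen]
{A, B, C, D} --0--> {A, B, C, D}  [seen]
{A, B, C, D} --1--> {A, B, C, D}  [seen]
{A, B, C, D} --2--> {A, B, C, D}  [seen]
{C, D} --0--> {A, B, C, D}  [seen]
{C, D} --1--> {C, D}  [seen]
{C, D} --2--> {B, C, D}  [new]
{B, C} --0--> {A, B, C, D}  [seen]
{B, C} --1--> {A, B, C, D}  [seen]
{B, C} --2--> {C, D}  [seen]
{B, C, D} --0--> {A, B, C, D}  [seen]
{B, C, D} --1--> {A, B, C, D}  [seen]
{B, C, D} --2--> {B, C, D}  [seen]
Reachable DFA states: {A}, {A, B, D}, {D}, {A, B, C}, {A, B, C, D}, {C, D}, {B, C}, {B, C, D}.
{C} is not among them.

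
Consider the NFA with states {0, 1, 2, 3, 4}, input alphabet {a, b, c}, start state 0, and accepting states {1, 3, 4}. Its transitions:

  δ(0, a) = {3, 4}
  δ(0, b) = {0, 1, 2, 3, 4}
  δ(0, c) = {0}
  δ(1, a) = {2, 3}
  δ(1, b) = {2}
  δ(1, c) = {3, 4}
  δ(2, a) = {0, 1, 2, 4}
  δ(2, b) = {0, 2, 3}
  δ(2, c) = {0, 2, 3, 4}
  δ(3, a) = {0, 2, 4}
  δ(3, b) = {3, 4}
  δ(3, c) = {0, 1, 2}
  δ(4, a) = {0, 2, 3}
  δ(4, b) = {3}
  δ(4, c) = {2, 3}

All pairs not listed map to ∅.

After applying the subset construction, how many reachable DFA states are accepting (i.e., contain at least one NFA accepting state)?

Start state of the DFA: {0}.
{0} --a--> {3, 4}  [new]
{0} --b--> {0, 1, 2, 3, 4}  [new]
{0} --c--> {0}  [seen]
{3, 4} --a--> {0, 2, 3, 4}  [new]
{3, 4} --b--> {3, 4}  [seen]
{3, 4} --c--> {0, 1, 2, 3}  [new]
{0, 1, 2, 3, 4} --a--> {0, 1, 2, 3, 4}  [seen]
{0, 1, 2, 3, 4} --b--> {0, 1, 2, 3, 4}  [seen]
{0, 1, 2, 3, 4} --c--> {0, 1, 2, 3, 4}  [seen]
{0, 2, 3, 4} --a--> {0, 1, 2, 3, 4}  [seen]
{0, 2, 3, 4} --b--> {0, 1, 2, 3, 4}  [seen]
{0, 2, 3, 4} --c--> {0, 1, 2, 3, 4}  [seen]
{0, 1, 2, 3} --a--> {0, 1, 2, 3, 4}  [seen]
{0, 1, 2, 3} --b--> {0, 1, 2, 3, 4}  [seen]
{0, 1, 2, 3} --c--> {0, 1, 2, 3, 4}  [seen]
Reachable DFA states: {0}, {3, 4}, {0, 1, 2, 3, 4}, {0, 2, 3, 4}, {0, 1, 2, 3}.
Accepting DFA states (contain an NFA accepting state): {3, 4}, {0, 1, 2, 3, 4}, {0, 2, 3, 4}, {0, 1, 2, 3}.

4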